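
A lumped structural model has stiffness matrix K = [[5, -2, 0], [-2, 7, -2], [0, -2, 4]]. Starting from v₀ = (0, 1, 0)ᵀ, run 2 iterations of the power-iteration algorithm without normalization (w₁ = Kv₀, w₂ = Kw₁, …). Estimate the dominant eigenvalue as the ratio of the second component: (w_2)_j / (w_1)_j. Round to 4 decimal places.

w1 = Kv₀ = (-2, 7, -2)
w2 = Kw1 = (-24, 57, -22)
Ratio at component: 57 / 7 = 8.1429

8.1429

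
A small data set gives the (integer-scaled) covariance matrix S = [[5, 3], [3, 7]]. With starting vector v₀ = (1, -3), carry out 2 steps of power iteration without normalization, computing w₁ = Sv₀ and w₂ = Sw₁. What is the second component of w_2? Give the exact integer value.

w1 = Sv₀ = (5·1 + 3·(-3); 3·1 + 7·(-3)) = (-4, -18)
w2 = Sw1 = (5·(-4) + 3·(-18); 3·(-4) + 7·(-18)) = (-74, -138)
The requested component of w2 is -138.

-138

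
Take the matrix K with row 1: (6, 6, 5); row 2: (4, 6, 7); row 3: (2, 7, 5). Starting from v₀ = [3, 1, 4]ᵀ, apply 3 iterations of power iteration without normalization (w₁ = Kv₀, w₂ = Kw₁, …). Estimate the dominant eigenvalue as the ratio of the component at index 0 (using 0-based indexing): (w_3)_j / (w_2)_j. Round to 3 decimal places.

w1 = Kv₀ = (44, 46, 33)
w2 = Kw1 = (705, 683, 575)
w3 = Kw2 = (11203, 10943, 9066)
Ratio at component: 11203 / 705 = 15.891

λ ≈ 15.891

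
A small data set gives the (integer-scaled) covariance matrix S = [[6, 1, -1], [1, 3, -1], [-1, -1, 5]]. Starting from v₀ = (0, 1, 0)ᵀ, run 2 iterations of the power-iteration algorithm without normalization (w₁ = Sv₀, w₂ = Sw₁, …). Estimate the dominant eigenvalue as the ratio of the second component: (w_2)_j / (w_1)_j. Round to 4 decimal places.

w1 = Sv₀ = (6·0 + 1·1 + (-1)·0; 1·0 + 3·1 + (-1)·0; (-1)·0 + (-1)·1 + 5·0) = (1, 3, -1)
w2 = Sw1 = (6·1 + 1·3 + (-1)·(-1); 1·1 + 3·3 + (-1)·(-1); (-1)·1 + (-1)·3 + 5·(-1)) = (10, 11, -9)
Ratio at component: 11 / 3 = 3.6667

3.6667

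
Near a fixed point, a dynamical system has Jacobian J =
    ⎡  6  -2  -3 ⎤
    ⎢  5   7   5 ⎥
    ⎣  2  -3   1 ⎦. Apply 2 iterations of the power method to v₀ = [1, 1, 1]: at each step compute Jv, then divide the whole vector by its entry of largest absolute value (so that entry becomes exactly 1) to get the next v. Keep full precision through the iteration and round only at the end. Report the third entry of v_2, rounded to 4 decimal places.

Jv0 = (1.00000, 17.00000, 0.00000); divide by 17.00000 → v1 = (0.05882, 1.00000, 0.00000)
Jv1 = (-1.64706, 7.29412, -2.88235); divide by 7.29412 → v2 = (-0.22581, 1.00000, -0.39516)
Requested entry of v2: -49/124 = -0.3952

-0.3952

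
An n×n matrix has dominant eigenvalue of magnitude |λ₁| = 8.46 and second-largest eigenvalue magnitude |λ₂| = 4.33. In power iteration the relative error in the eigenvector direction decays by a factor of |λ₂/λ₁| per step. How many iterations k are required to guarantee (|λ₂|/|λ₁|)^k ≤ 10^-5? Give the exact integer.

|λ₂/λ₁| = 4.33/8.46 = 0.51182
Need k ≥ ln(10^-5) / ln(0.51182) = -11.5129 / -0.6698 ≈ 17.189
Smallest integer k satisfying the bound: 18

18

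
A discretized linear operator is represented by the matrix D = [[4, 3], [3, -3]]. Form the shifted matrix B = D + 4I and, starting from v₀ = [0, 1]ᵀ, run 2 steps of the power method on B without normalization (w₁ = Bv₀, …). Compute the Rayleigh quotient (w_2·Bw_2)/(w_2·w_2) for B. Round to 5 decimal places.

B = D + 4I has rows (8, 3); (3, 1)
w1 = Bv₀ = (3, 1)
w2 = Bw1 = (27, 10)
Bw2 = (246, 91)
w2·Bw2 = 7552; w2·w2 = 829; μ ≈ 7552/829 = 9.10977

μ ≈ 9.10977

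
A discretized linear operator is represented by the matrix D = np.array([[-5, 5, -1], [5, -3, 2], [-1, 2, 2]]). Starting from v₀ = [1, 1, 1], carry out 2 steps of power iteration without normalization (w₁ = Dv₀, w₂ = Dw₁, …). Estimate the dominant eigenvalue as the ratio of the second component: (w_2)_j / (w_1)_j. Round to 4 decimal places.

λ ≈ -2.7500

w1 = Dv₀ = (-1, 4, 3)
w2 = Dw1 = (22, -11, 15)
Ratio at component: -11 / 4 = -2.7500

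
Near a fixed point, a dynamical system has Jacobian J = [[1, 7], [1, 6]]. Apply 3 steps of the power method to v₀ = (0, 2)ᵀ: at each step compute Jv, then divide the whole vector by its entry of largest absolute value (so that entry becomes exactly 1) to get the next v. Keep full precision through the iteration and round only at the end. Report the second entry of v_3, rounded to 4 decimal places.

Jv0 = (14.00000, 12.00000); divide by 14.00000 → v1 = (1.00000, 0.85714)
Jv1 = (7.00000, 6.14286); divide by 7.00000 → v2 = (1.00000, 0.87755)
Jv2 = (7.14286, 6.26531); divide by 7.14286 → v3 = (1.00000, 0.87714)
Requested entry of v3: 614/700 = 0.8771

0.8771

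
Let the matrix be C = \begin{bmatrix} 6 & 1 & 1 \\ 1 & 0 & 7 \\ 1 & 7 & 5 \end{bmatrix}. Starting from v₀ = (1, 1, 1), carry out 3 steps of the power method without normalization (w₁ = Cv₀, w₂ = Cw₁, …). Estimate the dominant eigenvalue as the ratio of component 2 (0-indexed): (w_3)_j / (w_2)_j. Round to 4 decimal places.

w1 = Cv₀ = (8, 8, 13)
w2 = Cw1 = (69, 99, 129)
w3 = Cw2 = (642, 972, 1407)
Ratio at component: 1407 / 129 = 10.9070

λ ≈ 10.9070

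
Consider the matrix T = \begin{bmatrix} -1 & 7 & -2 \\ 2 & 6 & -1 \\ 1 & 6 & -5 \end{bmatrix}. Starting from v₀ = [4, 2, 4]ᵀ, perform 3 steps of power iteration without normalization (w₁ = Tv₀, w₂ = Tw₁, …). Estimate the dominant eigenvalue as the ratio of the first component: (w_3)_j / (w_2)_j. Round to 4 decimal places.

w1 = Tv₀ = ((-1)·4 + 7·2 + (-2)·4; 2·4 + 6·2 + (-1)·4; 1·4 + 6·2 + (-5)·4) = (2, 16, -4)
w2 = Tw1 = ((-1)·2 + 7·16 + (-2)·(-4); 2·2 + 6·16 + (-1)·(-4); 1·2 + 6·16 + (-5)·(-4)) = (118, 104, 118)
w3 = Tw2 = (374, 742, 152)
Ratio at component: 374 / 118 = 3.1695

3.1695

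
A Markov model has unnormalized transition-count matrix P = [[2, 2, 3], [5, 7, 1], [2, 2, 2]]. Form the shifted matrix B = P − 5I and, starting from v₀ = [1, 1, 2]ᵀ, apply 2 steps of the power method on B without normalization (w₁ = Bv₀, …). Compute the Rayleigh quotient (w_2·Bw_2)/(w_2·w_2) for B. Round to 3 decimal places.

B = P − 5I has rows (-3, 2, 3); (5, 2, 1); (2, 2, -3)
w1 = Bv₀ = ((-3)·1 + 2·1 + 3·2; 5·1 + 2·1 + 1·2; 2·1 + 2·1 + (-3)·2) = (5, 9, -2)
w2 = Bw1 = ((-3)·5 + 2·9 + 3·(-2); 5·5 + 2·9 + 1·(-2); 2·5 + 2·9 + (-3)·(-2)) = (-3, 41, 34)
Bw2 = (193, 101, -26)
w2·Bw2 = 2678; w2·w2 = 2846; μ ≈ 2678/2846 = 0.941

0.941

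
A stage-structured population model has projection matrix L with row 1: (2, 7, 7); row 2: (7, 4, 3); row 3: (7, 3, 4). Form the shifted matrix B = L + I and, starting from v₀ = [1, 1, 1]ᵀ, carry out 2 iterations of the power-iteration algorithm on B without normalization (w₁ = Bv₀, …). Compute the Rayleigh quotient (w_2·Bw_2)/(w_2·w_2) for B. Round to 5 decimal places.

μ ≈ 15.70994

B = L + I has rows (3, 7, 7); (7, 5, 3); (7, 3, 5)
w1 = Bv₀ = (3·1 + 7·1 + 7·1; 7·1 + 5·1 + 3·1; 7·1 + 3·1 + 5·1) = (17, 15, 15)
w2 = Bw1 = (3·17 + 7·15 + 7·15; 7·17 + 5·15 + 3·15; 7·17 + 3·15 + 5·15) = (261, 239, 239)
Bw2 = (4129, 3739, 3739)
w2·Bw2 = 2864911; w2·w2 = 182363; μ ≈ 2864911/182363 = 15.70994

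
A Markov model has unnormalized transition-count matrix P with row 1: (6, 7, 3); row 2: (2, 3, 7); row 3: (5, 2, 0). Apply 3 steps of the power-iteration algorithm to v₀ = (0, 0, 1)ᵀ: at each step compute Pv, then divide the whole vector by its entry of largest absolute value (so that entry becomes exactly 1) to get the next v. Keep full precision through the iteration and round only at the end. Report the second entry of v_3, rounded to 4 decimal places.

Pv0 = (3.00000, 7.00000, 0.00000); divide by 7.00000 → v1 = (0.42857, 1.00000, 0.00000)
Pv1 = (9.57143, 3.85714, 4.14286); divide by 9.57143 → v2 = (1.00000, 0.40299, 0.43284)
Pv2 = (10.11940, 6.23881, 5.80597); divide by 10.11940 → v3 = (1.00000, 0.61652, 0.57375)
Requested entry of v3: 418/678 = 0.6165

0.6165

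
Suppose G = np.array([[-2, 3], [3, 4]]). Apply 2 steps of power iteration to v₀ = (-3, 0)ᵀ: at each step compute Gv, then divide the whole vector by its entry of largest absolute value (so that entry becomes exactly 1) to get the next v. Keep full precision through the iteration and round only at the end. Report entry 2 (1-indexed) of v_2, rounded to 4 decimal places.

Gv0 = (6.00000, -9.00000); divide by -9.00000 → v1 = (-0.66667, 1.00000)
Gv1 = (4.33333, 2.00000); divide by 4.33333 → v2 = (1.00000, 0.46154)
Requested entry of v2: -18/-39 = 0.4615

0.4615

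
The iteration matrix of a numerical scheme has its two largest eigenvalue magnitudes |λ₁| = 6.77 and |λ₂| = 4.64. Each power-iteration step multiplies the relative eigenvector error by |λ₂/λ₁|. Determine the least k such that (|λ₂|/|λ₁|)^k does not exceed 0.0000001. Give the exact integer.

43

|λ₂/λ₁| = 4.64/6.77 = 0.68538
Need k ≥ ln(0.0000001) / ln(0.68538) = -16.1181 / -0.3778 ≈ 42.665
Smallest integer k satisfying the bound: 43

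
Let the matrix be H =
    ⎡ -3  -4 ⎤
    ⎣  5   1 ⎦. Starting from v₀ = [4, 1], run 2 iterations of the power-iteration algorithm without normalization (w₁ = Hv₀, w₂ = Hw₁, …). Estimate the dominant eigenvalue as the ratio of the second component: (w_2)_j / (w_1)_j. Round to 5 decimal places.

w1 = Hv₀ = ((-3)·4 + (-4)·1; 5·4 + 1·1) = (-16, 21)
w2 = Hw1 = ((-3)·(-16) + (-4)·21; 5·(-16) + 1·21) = (-36, -59)
Ratio at component: -59 / 21 = -2.80952

λ ≈ -2.80952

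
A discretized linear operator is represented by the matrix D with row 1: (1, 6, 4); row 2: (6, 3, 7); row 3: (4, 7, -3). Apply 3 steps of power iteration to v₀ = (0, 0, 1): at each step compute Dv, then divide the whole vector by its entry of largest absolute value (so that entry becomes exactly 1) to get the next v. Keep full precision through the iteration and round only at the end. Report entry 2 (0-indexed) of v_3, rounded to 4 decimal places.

Dv0 = (4.00000, 7.00000, -3.00000); divide by 7.00000 → v1 = (0.57143, 1.00000, -0.42857)
Dv1 = (4.85714, 3.42857, 10.57143); divide by 10.57143 → v2 = (0.45946, 0.32432, 1.00000)
Dv2 = (6.40541, 10.72973, 1.10811); divide by 10.72973 → v3 = (0.59698, 1.00000, 0.10327)
Requested entry of v3: 82/794 = 0.1033

0.1033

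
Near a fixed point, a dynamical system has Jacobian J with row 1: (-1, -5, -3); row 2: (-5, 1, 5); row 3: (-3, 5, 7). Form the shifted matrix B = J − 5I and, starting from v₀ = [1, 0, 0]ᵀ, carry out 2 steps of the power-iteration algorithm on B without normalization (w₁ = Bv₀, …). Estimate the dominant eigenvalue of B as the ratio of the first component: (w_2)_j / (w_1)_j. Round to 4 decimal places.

μ ≈ -11.6667

B = J − 5I has rows (-6, -5, -3); (-5, -4, 5); (-3, 5, 2)
w1 = Bv₀ = (-6, -5, -3)
w2 = Bw1 = (70, 35, -13)
Ratio: 70/-6 = -11.6667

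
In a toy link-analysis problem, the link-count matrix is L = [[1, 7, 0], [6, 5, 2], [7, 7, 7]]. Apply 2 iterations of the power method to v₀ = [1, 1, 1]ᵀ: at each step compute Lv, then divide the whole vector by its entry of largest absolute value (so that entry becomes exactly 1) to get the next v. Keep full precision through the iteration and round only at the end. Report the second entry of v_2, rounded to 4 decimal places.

0.5272

Lv0 = (8.00000, 13.00000, 21.00000); divide by 21.00000 → v1 = (0.38095, 0.61905, 1.00000)
Lv1 = (4.71429, 7.38095, 14.00000); divide by 14.00000 → v2 = (0.33673, 0.52721, 1.00000)
Requested entry of v2: 155/294 = 0.5272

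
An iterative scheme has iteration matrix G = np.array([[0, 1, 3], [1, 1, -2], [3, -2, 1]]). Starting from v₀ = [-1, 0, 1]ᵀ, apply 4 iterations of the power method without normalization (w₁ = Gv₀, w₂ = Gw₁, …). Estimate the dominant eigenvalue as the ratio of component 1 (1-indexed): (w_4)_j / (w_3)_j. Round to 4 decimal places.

λ ≈ -2.2558

w1 = Gv₀ = (3, -3, -2)
w2 = Gw1 = (-9, 4, 13)
w3 = Gw2 = (43, -31, -22)
w4 = Gw3 = (-97, 56, 169)
Ratio at component: -97 / 43 = -2.2558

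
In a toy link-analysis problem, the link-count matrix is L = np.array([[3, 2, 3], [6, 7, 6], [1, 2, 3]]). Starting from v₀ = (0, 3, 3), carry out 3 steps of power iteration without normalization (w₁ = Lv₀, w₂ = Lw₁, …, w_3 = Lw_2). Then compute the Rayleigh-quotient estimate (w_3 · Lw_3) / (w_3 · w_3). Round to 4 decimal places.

10.9645

w1 = Lv₀ = (3·0 + 2·3 + 3·3; 6·0 + 7·3 + 6·3; 1·0 + 2·3 + 3·3) = (15, 39, 15)
w2 = Lw1 = (3·15 + 2·39 + 3·15; 6·15 + 7·39 + 6·15; 1·15 + 2·39 + 3·15) = (168, 453, 138)
w3 = Lw2 = (1824, 5007, 1488)
Lw3 = (19950, 54921, 16302)
w3·Lw3 = 1824·19950 + 5007·54921 + 1488·16302 = 335635623; w3·w3 = 1824·1824 + 5007·5007 + 1488·1488 = 30611169
λ ≈ 335635623/30611169 = 10.9645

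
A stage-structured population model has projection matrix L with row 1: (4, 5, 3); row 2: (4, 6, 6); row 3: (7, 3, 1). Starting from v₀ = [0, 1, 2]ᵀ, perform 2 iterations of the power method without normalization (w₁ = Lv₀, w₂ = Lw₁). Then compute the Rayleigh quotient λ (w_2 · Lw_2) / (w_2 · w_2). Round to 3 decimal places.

13.215

w1 = Lv₀ = (4·0 + 5·1 + 3·2; 4·0 + 6·1 + 6·2; 7·0 + 3·1 + 1·2) = (11, 18, 5)
w2 = Lw1 = (4·11 + 5·18 + 3·5; 4·11 + 6·18 + 6·5; 7·11 + 3·18 + 1·5) = (149, 182, 136)
Lw2 = (1914, 2504, 1725)
w2·Lw2 = 149·1914 + 182·2504 + 136·1725 = 975514; w2·w2 = 149·149 + 182·182 + 136·136 = 73821
λ ≈ 975514/73821 = 13.215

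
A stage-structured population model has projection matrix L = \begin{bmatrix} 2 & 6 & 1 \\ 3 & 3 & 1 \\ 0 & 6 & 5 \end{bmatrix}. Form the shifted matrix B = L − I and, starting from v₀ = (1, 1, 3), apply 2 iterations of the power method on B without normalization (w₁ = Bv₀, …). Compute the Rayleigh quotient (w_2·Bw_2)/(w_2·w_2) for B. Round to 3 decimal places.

B = L − I has rows (1, 6, 1); (3, 2, 1); (0, 6, 4)
w1 = Bv₀ = (1·1 + 6·1 + 1·3; 3·1 + 2·1 + 1·3; 0·1 + 6·1 + 4·3) = (10, 8, 18)
w2 = Bw1 = (1·10 + 6·8 + 1·18; 3·10 + 2·8 + 1·18; 0·10 + 6·8 + 4·18) = (76, 64, 120)
Bw2 = (580, 476, 864)
w2·Bw2 = 178224; w2·w2 = 24272; μ ≈ 178224/24272 = 7.343

μ ≈ 7.343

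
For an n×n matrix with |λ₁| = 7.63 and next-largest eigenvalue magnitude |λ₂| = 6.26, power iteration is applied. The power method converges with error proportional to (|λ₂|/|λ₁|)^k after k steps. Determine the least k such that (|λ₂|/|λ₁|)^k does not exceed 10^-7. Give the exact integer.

|λ₂/λ₁| = 6.26/7.63 = 0.82045
Need k ≥ ln(10^-7) / ln(0.82045) = -16.1181 / -0.1979 ≈ 81.443
Smallest integer k satisfying the bound: 82

82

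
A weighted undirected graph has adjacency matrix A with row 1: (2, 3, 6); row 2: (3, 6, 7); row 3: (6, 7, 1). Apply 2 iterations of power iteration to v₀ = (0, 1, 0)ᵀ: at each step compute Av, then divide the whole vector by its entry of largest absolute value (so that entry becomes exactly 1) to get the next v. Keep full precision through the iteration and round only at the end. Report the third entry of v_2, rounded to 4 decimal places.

Av0 = (3.00000, 6.00000, 7.00000); divide by 7.00000 → v1 = (0.42857, 0.85714, 1.00000)
Av1 = (9.42857, 13.42857, 9.57143); divide by 13.42857 → v2 = (0.70213, 1.00000, 0.71277)
Requested entry of v2: 67/94 = 0.7128

0.7128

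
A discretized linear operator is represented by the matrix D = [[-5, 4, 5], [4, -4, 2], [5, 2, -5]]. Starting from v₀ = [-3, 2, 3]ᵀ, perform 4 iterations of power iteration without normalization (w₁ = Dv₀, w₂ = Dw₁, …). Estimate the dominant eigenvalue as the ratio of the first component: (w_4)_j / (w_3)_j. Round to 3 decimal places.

λ ≈ -10.377

w1 = Dv₀ = ((-5)·(-3) + 4·2 + 5·3; 4·(-3) + (-4)·2 + 2·3; 5·(-3) + 2·2 + (-5)·3) = (38, -14, -26)
w2 = Dw1 = ((-5)·38 + 4·(-14) + 5·(-26); 4·38 + (-4)·(-14) + 2·(-26); 5·38 + 2·(-14) + (-5)·(-26)) = (-376, 156, 292)
w3 = Dw2 = (3964, -1544, -3028)
w4 = Dw3 = (-41136, 15976, 31872)
Ratio at component: -41136 / 3964 = -10.377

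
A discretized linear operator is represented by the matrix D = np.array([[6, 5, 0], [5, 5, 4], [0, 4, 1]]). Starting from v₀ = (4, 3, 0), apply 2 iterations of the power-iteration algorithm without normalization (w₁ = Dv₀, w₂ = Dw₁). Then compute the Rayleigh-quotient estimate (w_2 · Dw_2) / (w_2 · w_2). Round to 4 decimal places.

λ ≈ 11.2797

w1 = Dv₀ = (6·4 + 5·3 + 0·0; 5·4 + 5·3 + 4·0; 0·4 + 4·3 + 1·0) = (39, 35, 12)
w2 = Dw1 = (6·39 + 5·35 + 0·12; 5·39 + 5·35 + 4·12; 0·39 + 4·35 + 1·12) = (409, 418, 152)
Dw2 = (4544, 4743, 1824)
w2·Dw2 = 409·4544 + 418·4743 + 152·1824 = 4118318; w2·w2 = 409·409 + 418·418 + 152·152 = 365109
λ ≈ 4118318/365109 = 11.2797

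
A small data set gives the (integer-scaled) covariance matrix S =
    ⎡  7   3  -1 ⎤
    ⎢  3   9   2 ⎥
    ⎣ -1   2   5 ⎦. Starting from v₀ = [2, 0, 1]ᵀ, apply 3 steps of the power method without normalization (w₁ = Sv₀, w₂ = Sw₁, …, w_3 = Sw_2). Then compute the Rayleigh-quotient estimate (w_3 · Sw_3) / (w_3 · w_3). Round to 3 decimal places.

11.290

w1 = Sv₀ = (7·2 + 3·0 + (-1)·1; 3·2 + 9·0 + 2·1; (-1)·2 + 2·0 + 5·1) = (13, 8, 3)
w2 = Sw1 = (7·13 + 3·8 + (-1)·3; 3·13 + 9·8 + 2·3; (-1)·13 + 2·8 + 5·3) = (112, 117, 18)
w3 = Sw2 = (1117, 1425, 212)
Sw3 = (11882, 16600, 2793)
w3·Sw3 = 1117·11882 + 1425·16600 + 212·2793 = 37519310; w3·w3 = 1117·1117 + 1425·1425 + 212·212 = 3323258
λ ≈ 37519310/3323258 = 11.290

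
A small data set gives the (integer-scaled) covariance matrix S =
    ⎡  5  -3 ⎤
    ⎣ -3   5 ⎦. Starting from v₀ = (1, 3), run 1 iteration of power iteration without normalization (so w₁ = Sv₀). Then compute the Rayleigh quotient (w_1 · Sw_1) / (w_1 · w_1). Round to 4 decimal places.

6.8000

w1 = Sv₀ = (5·1 + (-3)·3; (-3)·1 + 5·3) = (-4, 12)
Sw1 = (-56, 72)
w1·Sw1 = (-4)·(-56) + 12·72 = 1088; w1·w1 = (-4)·(-4) + 12·12 = 160
λ ≈ 1088/160 = 6.8000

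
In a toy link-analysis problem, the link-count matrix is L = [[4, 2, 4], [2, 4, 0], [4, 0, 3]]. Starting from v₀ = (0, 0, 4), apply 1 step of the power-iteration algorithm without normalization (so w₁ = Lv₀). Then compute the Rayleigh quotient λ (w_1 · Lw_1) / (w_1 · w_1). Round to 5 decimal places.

7.48000

w1 = Lv₀ = (16, 0, 12)
Lw1 = (112, 32, 100)
w1·Lw1 = 16·112 + 0·32 + 12·100 = 2992; w1·w1 = 16·16 + 0·0 + 12·12 = 400
λ ≈ 2992/400 = 7.48000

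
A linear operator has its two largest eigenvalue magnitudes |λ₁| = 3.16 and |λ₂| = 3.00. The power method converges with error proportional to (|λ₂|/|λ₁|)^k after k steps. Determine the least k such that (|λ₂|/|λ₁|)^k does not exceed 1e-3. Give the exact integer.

|λ₂/λ₁| = 3.00/3.16 = 0.94937
Need k ≥ ln(1e-3) / ln(0.94937) = -6.9078 / -0.0520 ≈ 132.944
Smallest integer k satisfying the bound: 133

133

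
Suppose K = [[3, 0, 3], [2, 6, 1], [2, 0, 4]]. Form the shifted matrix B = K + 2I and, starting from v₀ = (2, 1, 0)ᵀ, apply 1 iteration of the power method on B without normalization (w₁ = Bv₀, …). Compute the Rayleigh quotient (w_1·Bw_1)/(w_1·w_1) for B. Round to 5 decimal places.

μ ≈ 8.60000

B = K + 2I has rows (5, 0, 3); (2, 8, 1); (2, 0, 6)
w1 = Bv₀ = (5·2 + 0·1 + 3·0; 2·2 + 8·1 + 1·0; 2·2 + 0·1 + 6·0) = (10, 12, 4)
Bw1 = (62, 120, 44)
w1·Bw1 = 2236; w1·w1 = 260; μ ≈ 2236/260 = 8.60000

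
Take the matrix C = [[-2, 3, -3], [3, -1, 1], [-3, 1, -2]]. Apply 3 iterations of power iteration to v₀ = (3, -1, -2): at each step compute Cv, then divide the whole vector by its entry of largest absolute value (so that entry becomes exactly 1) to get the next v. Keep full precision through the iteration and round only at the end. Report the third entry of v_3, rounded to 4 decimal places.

0.8929

Cv0 = (-3.00000, 8.00000, -6.00000); divide by 8.00000 → v1 = (-0.37500, 1.00000, -0.75000)
Cv1 = (6.00000, -2.87500, 3.62500); divide by 6.00000 → v2 = (1.00000, -0.47917, 0.60417)
Cv2 = (-5.25000, 4.08333, -4.68750); divide by -5.25000 → v3 = (1.00000, -0.77778, 0.89286)
Requested entry of v3: -225/-252 = 0.8929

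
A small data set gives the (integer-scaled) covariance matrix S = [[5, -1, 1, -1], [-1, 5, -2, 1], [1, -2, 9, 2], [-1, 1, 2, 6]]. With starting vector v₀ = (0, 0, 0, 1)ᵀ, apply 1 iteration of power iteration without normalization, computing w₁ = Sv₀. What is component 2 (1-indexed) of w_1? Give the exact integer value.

1

w1 = Sv₀ = (-1, 1, 2, 6)
The requested component of w1 is 1.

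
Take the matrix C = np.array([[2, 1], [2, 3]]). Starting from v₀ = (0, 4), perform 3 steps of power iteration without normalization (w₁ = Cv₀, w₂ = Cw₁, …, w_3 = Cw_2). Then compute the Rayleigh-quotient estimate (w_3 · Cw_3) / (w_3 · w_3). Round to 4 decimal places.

w1 = Cv₀ = (2·0 + 1·4; 2·0 + 3·4) = (4, 12)
w2 = Cw1 = (2·4 + 1·12; 2·4 + 3·12) = (20, 44)
w3 = Cw2 = (84, 172)
Cw3 = (340, 684)
w3·Cw3 = 84·340 + 172·684 = 146208; w3·w3 = 84·84 + 172·172 = 36640
λ ≈ 146208/36640 = 3.9904

λ ≈ 3.9904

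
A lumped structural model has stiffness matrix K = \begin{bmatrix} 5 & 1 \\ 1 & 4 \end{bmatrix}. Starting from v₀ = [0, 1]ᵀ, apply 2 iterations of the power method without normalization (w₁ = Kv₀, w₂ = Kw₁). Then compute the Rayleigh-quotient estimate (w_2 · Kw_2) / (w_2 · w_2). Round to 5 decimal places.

w1 = Kv₀ = (5·0 + 1·1; 1·0 + 4·1) = (1, 4)
w2 = Kw1 = (5·1 + 1·4; 1·1 + 4·4) = (9, 17)
Kw2 = (62, 77)
w2·Kw2 = 9·62 + 17·77 = 1867; w2·w2 = 9·9 + 17·17 = 370
λ ≈ 1867/370 = 5.04595

5.04595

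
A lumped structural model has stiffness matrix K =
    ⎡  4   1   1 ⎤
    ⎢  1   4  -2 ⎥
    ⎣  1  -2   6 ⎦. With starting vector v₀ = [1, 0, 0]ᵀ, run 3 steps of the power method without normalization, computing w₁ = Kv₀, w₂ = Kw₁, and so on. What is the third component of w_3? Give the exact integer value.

54

w1 = Kv₀ = (4·1 + 1·0 + 1·0; 1·1 + 4·0 + (-2)·0; 1·1 + (-2)·0 + 6·0) = (4, 1, 1)
w2 = Kw1 = (4·4 + 1·1 + 1·1; 1·4 + 4·1 + (-2)·1; 1·4 + (-2)·1 + 6·1) = (18, 6, 8)
w3 = Kw2 = (86, 26, 54)
The requested component of w3 is 54.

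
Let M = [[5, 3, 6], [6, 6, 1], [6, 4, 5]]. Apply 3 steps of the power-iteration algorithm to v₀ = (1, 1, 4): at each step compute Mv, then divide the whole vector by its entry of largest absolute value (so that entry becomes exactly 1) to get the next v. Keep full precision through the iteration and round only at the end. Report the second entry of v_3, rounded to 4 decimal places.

Mv0 = (32.00000, 16.00000, 30.00000); divide by 32.00000 → v1 = (1.00000, 0.50000, 0.93750)
Mv1 = (12.12500, 9.93750, 12.68750); divide by 12.68750 → v2 = (0.95567, 0.78325, 1.00000)
Mv2 = (13.12808, 11.43350, 13.86700); divide by 13.86700 → v3 = (0.94671, 0.82451, 1.00000)
Requested entry of v3: 4642/5630 = 0.8245

0.8245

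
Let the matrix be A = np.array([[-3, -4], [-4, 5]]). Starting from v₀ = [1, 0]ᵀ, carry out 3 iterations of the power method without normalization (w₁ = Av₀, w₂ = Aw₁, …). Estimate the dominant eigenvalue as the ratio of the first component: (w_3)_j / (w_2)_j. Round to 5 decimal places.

λ ≈ -1.72000

w1 = Av₀ = ((-3)·1 + (-4)·0; (-4)·1 + 5·0) = (-3, -4)
w2 = Aw1 = ((-3)·(-3) + (-4)·(-4); (-4)·(-3) + 5·(-4)) = (25, -8)
w3 = Aw2 = (-43, -140)
Ratio at component: -43 / 25 = -1.72000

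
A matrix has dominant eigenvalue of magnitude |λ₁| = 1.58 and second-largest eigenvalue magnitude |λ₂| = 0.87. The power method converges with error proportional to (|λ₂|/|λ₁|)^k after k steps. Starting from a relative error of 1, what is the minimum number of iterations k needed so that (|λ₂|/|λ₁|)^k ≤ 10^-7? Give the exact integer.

|λ₂/λ₁| = 0.87/1.58 = 0.55063
Need k ≥ ln(10^-7) / ln(0.55063) = -16.1181 / -0.5967 ≈ 27.013
Smallest integer k satisfying the bound: 28

28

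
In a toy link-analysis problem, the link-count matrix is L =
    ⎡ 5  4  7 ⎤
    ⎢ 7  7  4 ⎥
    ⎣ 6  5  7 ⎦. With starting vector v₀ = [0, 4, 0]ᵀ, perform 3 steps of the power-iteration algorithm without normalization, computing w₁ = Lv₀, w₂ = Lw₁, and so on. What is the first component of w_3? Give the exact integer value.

5844

w1 = Lv₀ = (5·0 + 4·4 + 7·0; 7·0 + 7·4 + 4·0; 6·0 + 5·4 + 7·0) = (16, 28, 20)
w2 = Lw1 = (5·16 + 4·28 + 7·20; 7·16 + 7·28 + 4·20; 6·16 + 5·28 + 7·20) = (332, 388, 376)
w3 = Lw2 = (5844, 6544, 6564)
The requested component of w3 is 5844.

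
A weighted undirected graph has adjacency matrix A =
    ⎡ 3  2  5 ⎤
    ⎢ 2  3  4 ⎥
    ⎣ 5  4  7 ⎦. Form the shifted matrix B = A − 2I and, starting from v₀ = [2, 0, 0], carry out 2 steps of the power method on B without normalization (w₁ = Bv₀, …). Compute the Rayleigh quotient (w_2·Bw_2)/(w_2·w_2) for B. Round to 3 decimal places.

10.367

B = A − 2I has rows (1, 2, 5); (2, 1, 4); (5, 4, 5)
w1 = Bv₀ = (2, 4, 10)
w2 = Bw1 = (60, 48, 76)
Bw2 = (536, 472, 872)
w2·Bw2 = 121088; w2·w2 = 11680; μ ≈ 121088/11680 = 10.367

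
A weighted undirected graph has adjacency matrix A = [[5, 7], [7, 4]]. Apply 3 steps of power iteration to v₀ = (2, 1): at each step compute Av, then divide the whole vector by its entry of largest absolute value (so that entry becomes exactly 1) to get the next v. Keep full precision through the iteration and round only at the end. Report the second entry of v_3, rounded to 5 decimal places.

Av0 = (17.000000, 18.000000); divide by 18.000000 → v1 = (0.944444, 1.000000)
Av1 = (11.722222, 10.611111); divide by 11.722222 → v2 = (1.000000, 0.905213)
Av2 = (11.336493, 10.620853); divide by 11.336493 → v3 = (1.000000, 0.936873)
Requested entry of v3: 2241/2392 = 0.93687

0.93687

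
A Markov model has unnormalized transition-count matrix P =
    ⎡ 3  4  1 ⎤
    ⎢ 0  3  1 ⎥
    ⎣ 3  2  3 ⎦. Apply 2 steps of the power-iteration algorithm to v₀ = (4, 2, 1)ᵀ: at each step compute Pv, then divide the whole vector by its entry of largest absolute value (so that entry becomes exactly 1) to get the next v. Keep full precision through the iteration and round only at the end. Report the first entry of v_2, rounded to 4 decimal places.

0.8209

Pv0 = (21.00000, 7.00000, 19.00000); divide by 21.00000 → v1 = (1.00000, 0.33333, 0.90476)
Pv1 = (5.23810, 1.90476, 6.38095); divide by 6.38095 → v2 = (0.82090, 0.29851, 1.00000)
Requested entry of v2: 110/134 = 0.8209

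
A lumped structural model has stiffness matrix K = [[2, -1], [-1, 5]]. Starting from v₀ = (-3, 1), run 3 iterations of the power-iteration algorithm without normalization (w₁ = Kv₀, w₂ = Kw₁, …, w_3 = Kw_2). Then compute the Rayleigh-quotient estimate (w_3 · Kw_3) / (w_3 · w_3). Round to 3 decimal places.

5.295

w1 = Kv₀ = (2·(-3) + (-1)·1; (-1)·(-3) + 5·1) = (-7, 8)
w2 = Kw1 = (2·(-7) + (-1)·8; (-1)·(-7) + 5·8) = (-22, 47)
w3 = Kw2 = (-91, 257)
Kw3 = (-439, 1376)
w3·Kw3 = (-91)·(-439) + 257·1376 = 393581; w3·w3 = (-91)·(-91) + 257·257 = 74330
λ ≈ 393581/74330 = 5.295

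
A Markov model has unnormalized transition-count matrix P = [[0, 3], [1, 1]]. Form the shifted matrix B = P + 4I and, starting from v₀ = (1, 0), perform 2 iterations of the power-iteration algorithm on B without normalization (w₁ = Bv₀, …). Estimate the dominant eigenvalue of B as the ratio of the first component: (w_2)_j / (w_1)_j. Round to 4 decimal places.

μ ≈ 4.7500

B = P + 4I has rows (4, 3); (1, 5)
w1 = Bv₀ = (4, 1)
w2 = Bw1 = (19, 9)
Ratio: 19/4 = 4.7500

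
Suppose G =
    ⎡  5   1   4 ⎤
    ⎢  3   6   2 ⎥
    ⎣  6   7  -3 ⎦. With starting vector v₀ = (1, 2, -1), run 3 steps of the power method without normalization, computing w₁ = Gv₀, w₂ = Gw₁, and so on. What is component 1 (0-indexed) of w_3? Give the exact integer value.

1238

w1 = Gv₀ = (5·1 + 1·2 + 4·(-1); 3·1 + 6·2 + 2·(-1); 6·1 + 7·2 + (-3)·(-1)) = (3, 13, 23)
w2 = Gw1 = (5·3 + 1·13 + 4·23; 3·3 + 6·13 + 2·23; 6·3 + 7·13 + (-3)·23) = (120, 133, 40)
w3 = Gw2 = (893, 1238, 1531)
The requested component of w3 is 1238.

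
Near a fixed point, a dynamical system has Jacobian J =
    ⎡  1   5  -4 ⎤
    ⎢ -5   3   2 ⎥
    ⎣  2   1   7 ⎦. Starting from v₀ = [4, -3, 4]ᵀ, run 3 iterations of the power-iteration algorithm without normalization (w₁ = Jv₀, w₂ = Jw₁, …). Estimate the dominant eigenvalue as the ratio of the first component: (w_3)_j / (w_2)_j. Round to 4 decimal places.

w1 = Jv₀ = (1·4 + 5·(-3) + (-4)·4; (-5)·4 + 3·(-3) + 2·4; 2·4 + 1·(-3) + 7·4) = (-27, -21, 33)
w2 = Jw1 = (1·(-27) + 5·(-21) + (-4)·33; (-5)·(-27) + 3·(-21) + 2·33; 2·(-27) + 1·(-21) + 7·33) = (-264, 138, 156)
w3 = Jw2 = (-198, 2046, 702)
Ratio at component: -198 / -264 = 0.7500

0.7500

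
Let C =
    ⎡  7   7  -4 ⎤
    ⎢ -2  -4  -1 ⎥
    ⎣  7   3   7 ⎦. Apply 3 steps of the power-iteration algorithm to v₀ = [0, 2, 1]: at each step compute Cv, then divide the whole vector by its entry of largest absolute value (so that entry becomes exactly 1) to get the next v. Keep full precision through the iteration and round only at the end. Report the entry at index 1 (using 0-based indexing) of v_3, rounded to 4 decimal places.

Cv0 = (10.00000, -9.00000, 13.00000); divide by 13.00000 → v1 = (0.76923, -0.69231, 1.00000)
Cv1 = (-3.46154, 0.23077, 10.30769); divide by 10.30769 → v2 = (-0.33582, 0.02239, 1.00000)
Cv2 = (-6.19403, -0.41791, 4.71642); divide by -6.19403 → v3 = (1.00000, 0.06747, -0.76145)
Requested entry of v3: -56/-830 = 0.0675

0.0675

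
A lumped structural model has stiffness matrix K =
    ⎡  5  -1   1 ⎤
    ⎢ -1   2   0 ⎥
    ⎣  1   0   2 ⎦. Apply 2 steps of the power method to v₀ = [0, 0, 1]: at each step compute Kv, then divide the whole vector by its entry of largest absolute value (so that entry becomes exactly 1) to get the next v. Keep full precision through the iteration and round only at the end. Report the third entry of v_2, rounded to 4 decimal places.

Kv0 = (1.00000, 0.00000, 2.00000); divide by 2.00000 → v1 = (0.50000, 0.00000, 1.00000)
Kv1 = (3.50000, -0.50000, 2.50000); divide by 3.50000 → v2 = (1.00000, -0.14286, 0.71429)
Requested entry of v2: 5/7 = 0.7143

0.7143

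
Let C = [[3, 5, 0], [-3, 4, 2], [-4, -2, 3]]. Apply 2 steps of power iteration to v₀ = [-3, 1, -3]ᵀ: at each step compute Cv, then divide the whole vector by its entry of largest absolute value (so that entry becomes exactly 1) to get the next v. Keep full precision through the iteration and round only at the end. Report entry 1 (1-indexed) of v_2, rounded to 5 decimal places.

Cv0 = (-4.000000, 7.000000, 1.000000); divide by 7.000000 → v1 = (-0.571429, 1.000000, 0.142857)
Cv1 = (3.285714, 6.000000, 0.714286); divide by 6.000000 → v2 = (0.547619, 1.000000, 0.119048)
Requested entry of v2: 23/42 = 0.54762

0.54762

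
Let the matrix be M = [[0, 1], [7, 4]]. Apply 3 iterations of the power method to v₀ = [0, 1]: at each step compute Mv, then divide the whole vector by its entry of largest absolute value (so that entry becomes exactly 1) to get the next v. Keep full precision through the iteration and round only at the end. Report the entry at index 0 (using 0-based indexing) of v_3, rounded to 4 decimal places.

0.1917

Mv0 = (1.00000, 4.00000); divide by 4.00000 → v1 = (0.25000, 1.00000)
Mv1 = (1.00000, 5.75000); divide by 5.75000 → v2 = (0.17391, 1.00000)
Mv2 = (1.00000, 5.21739); divide by 5.21739 → v3 = (0.19167, 1.00000)
Requested entry of v3: 23/120 = 0.1917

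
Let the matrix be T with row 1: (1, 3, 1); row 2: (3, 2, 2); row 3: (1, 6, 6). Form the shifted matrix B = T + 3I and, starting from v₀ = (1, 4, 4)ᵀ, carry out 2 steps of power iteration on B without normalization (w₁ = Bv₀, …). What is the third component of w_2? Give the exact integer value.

B = T + 3I has rows (4, 3, 1); (3, 5, 2); (1, 6, 9)
w1 = Bv₀ = (20, 31, 61)
w2 = Bw1 = (234, 337, 755)
Requested component of w2: 755

755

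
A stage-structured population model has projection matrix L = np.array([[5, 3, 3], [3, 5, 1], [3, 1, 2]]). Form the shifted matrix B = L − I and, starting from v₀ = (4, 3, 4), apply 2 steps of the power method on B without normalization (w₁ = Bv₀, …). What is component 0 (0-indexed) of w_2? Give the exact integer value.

289

B = L − I has rows (4, 3, 3); (3, 4, 1); (3, 1, 1)
w1 = Bv₀ = (4·4 + 3·3 + 3·4; 3·4 + 4·3 + 1·4; 3·4 + 1·3 + 1·4) = (37, 28, 19)
w2 = Bw1 = (4·37 + 3·28 + 3·19; 3·37 + 4·28 + 1·19; 3·37 + 1·28 + 1·19) = (289, 242, 158)
Requested component of w2: 289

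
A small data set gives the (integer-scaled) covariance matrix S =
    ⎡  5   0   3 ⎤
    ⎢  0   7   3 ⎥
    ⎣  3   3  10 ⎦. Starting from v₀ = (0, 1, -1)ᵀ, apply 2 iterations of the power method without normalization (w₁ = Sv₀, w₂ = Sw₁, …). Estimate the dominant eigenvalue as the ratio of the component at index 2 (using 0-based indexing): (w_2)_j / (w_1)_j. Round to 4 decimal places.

9.5714

w1 = Sv₀ = (5·0 + 0·1 + 3·(-1); 0·0 + 7·1 + 3·(-1); 3·0 + 3·1 + 10·(-1)) = (-3, 4, -7)
w2 = Sw1 = (5·(-3) + 0·4 + 3·(-7); 0·(-3) + 7·4 + 3·(-7); 3·(-3) + 3·4 + 10·(-7)) = (-36, 7, -67)
Ratio at component: -67 / -7 = 9.5714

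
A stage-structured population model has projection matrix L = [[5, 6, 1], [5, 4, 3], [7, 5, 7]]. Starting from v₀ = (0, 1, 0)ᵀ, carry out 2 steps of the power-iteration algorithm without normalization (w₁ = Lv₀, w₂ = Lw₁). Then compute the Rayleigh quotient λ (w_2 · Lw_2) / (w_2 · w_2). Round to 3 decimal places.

λ ≈ 13.898

w1 = Lv₀ = (5·0 + 6·1 + 1·0; 5·0 + 4·1 + 3·0; 7·0 + 5·1 + 7·0) = (6, 4, 5)
w2 = Lw1 = (5·6 + 6·4 + 1·5; 5·6 + 4·4 + 3·5; 7·6 + 5·4 + 7·5) = (59, 61, 97)
Lw2 = (758, 830, 1397)
w2·Lw2 = 59·758 + 61·830 + 97·1397 = 230861; w2·w2 = 59·59 + 61·61 + 97·97 = 16611
λ ≈ 230861/16611 = 13.898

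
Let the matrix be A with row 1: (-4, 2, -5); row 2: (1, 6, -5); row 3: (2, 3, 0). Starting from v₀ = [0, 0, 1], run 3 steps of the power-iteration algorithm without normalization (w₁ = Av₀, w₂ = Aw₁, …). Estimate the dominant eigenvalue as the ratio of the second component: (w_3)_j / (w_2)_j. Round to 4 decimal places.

λ ≈ 2.1429

w1 = Av₀ = ((-4)·0 + 2·0 + (-5)·1; 1·0 + 6·0 + (-5)·1; 2·0 + 3·0 + 0·1) = (-5, -5, 0)
w2 = Aw1 = ((-4)·(-5) + 2·(-5) + (-5)·0; 1·(-5) + 6·(-5) + (-5)·0; 2·(-5) + 3·(-5) + 0·0) = (10, -35, -25)
w3 = Aw2 = (15, -75, -85)
Ratio at component: -75 / -35 = 2.1429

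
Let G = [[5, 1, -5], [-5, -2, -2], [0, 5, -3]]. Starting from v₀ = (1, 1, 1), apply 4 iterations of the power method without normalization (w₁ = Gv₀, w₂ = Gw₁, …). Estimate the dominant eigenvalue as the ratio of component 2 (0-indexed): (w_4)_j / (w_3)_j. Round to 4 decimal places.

w1 = Gv₀ = (1, -9, 2)
w2 = Gw1 = (-14, 9, -51)
w3 = Gw2 = (194, 154, 198)
w4 = Gw3 = (134, -1674, 176)
Ratio at component: 176 / 198 = 0.8889

0.8889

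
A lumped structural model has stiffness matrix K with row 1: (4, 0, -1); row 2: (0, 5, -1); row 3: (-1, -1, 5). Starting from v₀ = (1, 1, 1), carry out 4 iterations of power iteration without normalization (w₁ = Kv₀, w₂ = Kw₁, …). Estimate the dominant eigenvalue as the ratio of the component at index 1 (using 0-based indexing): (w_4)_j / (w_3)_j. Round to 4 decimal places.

w1 = Kv₀ = (4·1 + 0·1 + (-1)·1; 0·1 + 5·1 + (-1)·1; (-1)·1 + (-1)·1 + 5·1) = (3, 4, 3)
w2 = Kw1 = (4·3 + 0·4 + (-1)·3; 0·3 + 5·4 + (-1)·3; (-1)·3 + (-1)·4 + 5·3) = (9, 17, 8)
w3 = Kw2 = (28, 77, 14)
w4 = Kw3 = (98, 371, -35)
Ratio at component: 371 / 77 = 4.8182

λ ≈ 4.8182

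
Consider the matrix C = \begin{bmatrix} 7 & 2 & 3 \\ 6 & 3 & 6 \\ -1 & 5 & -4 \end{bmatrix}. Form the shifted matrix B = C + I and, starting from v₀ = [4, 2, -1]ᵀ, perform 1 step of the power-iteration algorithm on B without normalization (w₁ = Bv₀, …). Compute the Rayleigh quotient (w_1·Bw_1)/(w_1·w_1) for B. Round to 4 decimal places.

B = C + I has rows (8, 2, 3); (6, 4, 6); (-1, 5, -3)
w1 = Bv₀ = (8·4 + 2·2 + 3·(-1); 6·4 + 4·2 + 6·(-1); (-1)·4 + 5·2 + (-3)·(-1)) = (33, 26, 9)
Bw1 = (343, 356, 70)
w1·Bw1 = 21205; w1·w1 = 1846; μ ≈ 21205/1846 = 11.4870

11.4870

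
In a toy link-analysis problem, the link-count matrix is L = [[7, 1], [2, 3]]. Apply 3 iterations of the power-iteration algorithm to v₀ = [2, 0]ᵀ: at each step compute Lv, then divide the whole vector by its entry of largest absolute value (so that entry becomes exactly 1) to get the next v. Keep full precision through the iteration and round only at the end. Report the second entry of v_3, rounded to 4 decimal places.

0.4297

Lv0 = (14.00000, 4.00000); divide by 14.00000 → v1 = (1.00000, 0.28571)
Lv1 = (7.28571, 2.85714); divide by 7.28571 → v2 = (1.00000, 0.39216)
Lv2 = (7.39216, 3.17647); divide by 7.39216 → v3 = (1.00000, 0.42971)
Requested entry of v3: 324/754 = 0.4297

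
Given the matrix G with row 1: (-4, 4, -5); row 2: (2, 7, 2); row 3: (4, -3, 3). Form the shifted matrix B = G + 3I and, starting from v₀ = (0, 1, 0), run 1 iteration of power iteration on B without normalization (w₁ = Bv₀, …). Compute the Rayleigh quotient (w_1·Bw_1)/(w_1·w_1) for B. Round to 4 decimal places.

μ ≈ 10.5600

B = G + 3I has rows (-1, 4, -5); (2, 10, 2); (4, -3, 6)
w1 = Bv₀ = ((-1)·0 + 4·1 + (-5)·0; 2·0 + 10·1 + 2·0; 4·0 + (-3)·1 + 6·0) = (4, 10, -3)
Bw1 = (51, 102, -32)
w1·Bw1 = 1320; w1·w1 = 125; μ ≈ 1320/125 = 10.5600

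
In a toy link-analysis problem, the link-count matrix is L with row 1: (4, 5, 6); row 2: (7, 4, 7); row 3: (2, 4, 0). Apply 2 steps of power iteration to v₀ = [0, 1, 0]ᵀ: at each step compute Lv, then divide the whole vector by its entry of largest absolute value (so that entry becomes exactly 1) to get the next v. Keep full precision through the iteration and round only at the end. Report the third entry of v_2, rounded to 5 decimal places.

Lv0 = (5.000000, 4.000000, 4.000000); divide by 5.000000 → v1 = (1.000000, 0.800000, 0.800000)
Lv1 = (12.800000, 15.800000, 5.200000); divide by 15.800000 → v2 = (0.810127, 1.000000, 0.329114)
Requested entry of v2: 26/79 = 0.32911

0.32911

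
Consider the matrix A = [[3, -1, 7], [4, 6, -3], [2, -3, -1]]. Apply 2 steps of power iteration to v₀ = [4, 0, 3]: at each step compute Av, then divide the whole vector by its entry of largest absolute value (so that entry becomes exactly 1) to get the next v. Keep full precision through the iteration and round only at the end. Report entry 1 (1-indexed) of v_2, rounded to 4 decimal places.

Av0 = (33.00000, 7.00000, 5.00000); divide by 33.00000 → v1 = (1.00000, 0.21212, 0.15152)
Av1 = (3.84848, 4.81818, 1.21212); divide by 4.81818 → v2 = (0.79874, 1.00000, 0.25157)
Requested entry of v2: 127/159 = 0.7987

0.7987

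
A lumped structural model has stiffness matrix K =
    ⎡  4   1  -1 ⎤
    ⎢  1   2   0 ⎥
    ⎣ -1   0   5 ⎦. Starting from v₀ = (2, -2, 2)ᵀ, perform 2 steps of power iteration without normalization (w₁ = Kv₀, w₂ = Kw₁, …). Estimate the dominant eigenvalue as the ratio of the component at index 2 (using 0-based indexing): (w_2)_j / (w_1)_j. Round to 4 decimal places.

4.5000

w1 = Kv₀ = (4, -2, 8)
w2 = Kw1 = (6, 0, 36)
Ratio at component: 36 / 8 = 4.5000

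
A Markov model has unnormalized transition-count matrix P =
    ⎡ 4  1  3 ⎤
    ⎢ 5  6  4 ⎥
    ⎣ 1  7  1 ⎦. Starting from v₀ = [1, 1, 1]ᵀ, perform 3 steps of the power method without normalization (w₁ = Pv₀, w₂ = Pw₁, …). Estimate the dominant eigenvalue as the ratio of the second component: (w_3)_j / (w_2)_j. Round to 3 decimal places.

w1 = Pv₀ = (4·1 + 1·1 + 3·1; 5·1 + 6·1 + 4·1; 1·1 + 7·1 + 1·1) = (8, 15, 9)
w2 = Pw1 = (4·8 + 1·15 + 3·9; 5·8 + 6·15 + 4·9; 1·8 + 7·15 + 1·9) = (74, 166, 122)
w3 = Pw2 = (828, 1854, 1358)
Ratio at component: 1854 / 166 = 11.169

λ ≈ 11.169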